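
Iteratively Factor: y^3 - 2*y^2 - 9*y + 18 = (y - 2)*(y^2 - 9) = (y - 3)*(y - 2)*(y + 3)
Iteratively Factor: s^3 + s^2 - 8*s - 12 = (s + 2)*(s^2 - s - 6) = (s - 3)*(s + 2)*(s + 2)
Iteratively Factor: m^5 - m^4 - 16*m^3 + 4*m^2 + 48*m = (m + 2)*(m^4 - 3*m^3 - 10*m^2 + 24*m) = (m + 2)*(m + 3)*(m^3 - 6*m^2 + 8*m) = (m - 2)*(m + 2)*(m + 3)*(m^2 - 4*m) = (m - 4)*(m - 2)*(m + 2)*(m + 3)*(m)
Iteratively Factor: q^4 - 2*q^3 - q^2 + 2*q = (q + 1)*(q^3 - 3*q^2 + 2*q) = (q - 1)*(q + 1)*(q^2 - 2*q) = q*(q - 1)*(q + 1)*(q - 2)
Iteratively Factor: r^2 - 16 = (r + 4)*(r - 4)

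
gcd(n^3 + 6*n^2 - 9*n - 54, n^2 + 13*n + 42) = n + 6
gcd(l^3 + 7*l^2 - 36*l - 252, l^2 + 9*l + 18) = l + 6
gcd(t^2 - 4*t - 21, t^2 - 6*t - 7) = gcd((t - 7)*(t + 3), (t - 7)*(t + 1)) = t - 7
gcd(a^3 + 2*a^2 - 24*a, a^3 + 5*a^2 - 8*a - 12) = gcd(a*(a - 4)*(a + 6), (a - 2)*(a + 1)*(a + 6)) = a + 6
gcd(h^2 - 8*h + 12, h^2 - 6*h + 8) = h - 2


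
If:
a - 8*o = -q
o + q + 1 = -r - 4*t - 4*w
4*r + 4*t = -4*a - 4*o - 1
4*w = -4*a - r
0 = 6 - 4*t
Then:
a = 35/88 - 18*w/11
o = -10*w/11 - 49/88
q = -62*w/11 - 427/88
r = 28*w/11 - 35/22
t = 3/2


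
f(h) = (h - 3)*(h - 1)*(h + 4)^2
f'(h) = (h - 3)*(h - 1)*(2*h + 8) + (h - 3)*(h + 4)^2 + (h - 1)*(h + 4)^2 = 4*h^3 + 12*h^2 - 26*h - 40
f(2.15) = -36.97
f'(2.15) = -0.68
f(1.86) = -33.67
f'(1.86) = -21.11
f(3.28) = 33.83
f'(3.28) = 144.97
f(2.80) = -16.65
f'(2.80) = 69.09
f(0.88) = 6.06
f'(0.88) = -50.86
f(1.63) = -27.36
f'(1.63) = -33.17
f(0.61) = 19.81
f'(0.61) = -50.49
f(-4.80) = 28.95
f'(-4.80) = -81.09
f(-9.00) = 3000.00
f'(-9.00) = -1750.00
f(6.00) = 1500.00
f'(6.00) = 1100.00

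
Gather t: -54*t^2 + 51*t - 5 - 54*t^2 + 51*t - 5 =-108*t^2 + 102*t - 10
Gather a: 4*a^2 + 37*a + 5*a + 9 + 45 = 4*a^2 + 42*a + 54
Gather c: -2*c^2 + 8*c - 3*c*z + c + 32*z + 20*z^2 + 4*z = -2*c^2 + c*(9 - 3*z) + 20*z^2 + 36*z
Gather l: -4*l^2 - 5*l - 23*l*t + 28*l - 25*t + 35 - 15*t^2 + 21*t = -4*l^2 + l*(23 - 23*t) - 15*t^2 - 4*t + 35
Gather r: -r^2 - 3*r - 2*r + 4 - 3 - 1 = -r^2 - 5*r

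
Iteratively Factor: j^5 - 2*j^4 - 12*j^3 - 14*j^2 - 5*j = (j - 5)*(j^4 + 3*j^3 + 3*j^2 + j) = j*(j - 5)*(j^3 + 3*j^2 + 3*j + 1) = j*(j - 5)*(j + 1)*(j^2 + 2*j + 1) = j*(j - 5)*(j + 1)^2*(j + 1)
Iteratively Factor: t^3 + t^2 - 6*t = (t)*(t^2 + t - 6) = t*(t - 2)*(t + 3)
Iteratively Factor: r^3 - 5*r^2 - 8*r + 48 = (r - 4)*(r^2 - r - 12) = (r - 4)^2*(r + 3)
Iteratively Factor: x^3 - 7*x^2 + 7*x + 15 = (x - 3)*(x^2 - 4*x - 5) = (x - 3)*(x + 1)*(x - 5)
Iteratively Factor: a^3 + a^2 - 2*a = (a - 1)*(a^2 + 2*a) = a*(a - 1)*(a + 2)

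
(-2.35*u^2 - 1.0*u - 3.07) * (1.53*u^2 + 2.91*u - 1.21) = -3.5955*u^4 - 8.3685*u^3 - 4.7636*u^2 - 7.7237*u + 3.7147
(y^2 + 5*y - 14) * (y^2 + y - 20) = y^4 + 6*y^3 - 29*y^2 - 114*y + 280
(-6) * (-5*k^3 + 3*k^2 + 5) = 30*k^3 - 18*k^2 - 30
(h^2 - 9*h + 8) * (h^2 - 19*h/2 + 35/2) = h^4 - 37*h^3/2 + 111*h^2 - 467*h/2 + 140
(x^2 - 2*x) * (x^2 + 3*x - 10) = x^4 + x^3 - 16*x^2 + 20*x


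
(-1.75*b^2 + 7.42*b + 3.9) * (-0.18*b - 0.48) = 0.315*b^3 - 0.4956*b^2 - 4.2636*b - 1.872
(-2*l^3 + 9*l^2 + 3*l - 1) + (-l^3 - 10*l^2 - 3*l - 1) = -3*l^3 - l^2 - 2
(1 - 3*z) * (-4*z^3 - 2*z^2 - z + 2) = 12*z^4 + 2*z^3 + z^2 - 7*z + 2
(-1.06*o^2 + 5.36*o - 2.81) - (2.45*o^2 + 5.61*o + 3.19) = -3.51*o^2 - 0.25*o - 6.0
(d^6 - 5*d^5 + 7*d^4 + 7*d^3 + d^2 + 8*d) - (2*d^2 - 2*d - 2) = d^6 - 5*d^5 + 7*d^4 + 7*d^3 - d^2 + 10*d + 2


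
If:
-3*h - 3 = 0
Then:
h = -1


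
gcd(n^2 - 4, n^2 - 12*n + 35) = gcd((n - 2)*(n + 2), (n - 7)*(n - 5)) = 1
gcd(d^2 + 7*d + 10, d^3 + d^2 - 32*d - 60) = d^2 + 7*d + 10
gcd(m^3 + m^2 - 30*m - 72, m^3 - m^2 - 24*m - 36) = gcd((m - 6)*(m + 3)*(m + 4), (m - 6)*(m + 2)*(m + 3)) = m^2 - 3*m - 18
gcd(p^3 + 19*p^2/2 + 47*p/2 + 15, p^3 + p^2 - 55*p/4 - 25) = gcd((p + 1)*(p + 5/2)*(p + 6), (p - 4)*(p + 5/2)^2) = p + 5/2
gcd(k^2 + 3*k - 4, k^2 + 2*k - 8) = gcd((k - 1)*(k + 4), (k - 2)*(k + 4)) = k + 4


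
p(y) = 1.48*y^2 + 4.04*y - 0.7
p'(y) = 2.96*y + 4.04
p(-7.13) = 45.73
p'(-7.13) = -17.06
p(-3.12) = 1.10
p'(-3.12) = -5.20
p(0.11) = -0.24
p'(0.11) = 4.37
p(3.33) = 29.16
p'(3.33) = 13.90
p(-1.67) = -3.32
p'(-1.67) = -0.90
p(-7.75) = 56.88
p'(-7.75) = -18.90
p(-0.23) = -1.55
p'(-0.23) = 3.36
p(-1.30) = -3.45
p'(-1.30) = 0.19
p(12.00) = 260.90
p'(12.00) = 39.56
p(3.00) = 24.74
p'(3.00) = 12.92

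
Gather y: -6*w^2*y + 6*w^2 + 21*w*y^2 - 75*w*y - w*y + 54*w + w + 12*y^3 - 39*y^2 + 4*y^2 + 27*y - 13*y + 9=6*w^2 + 55*w + 12*y^3 + y^2*(21*w - 35) + y*(-6*w^2 - 76*w + 14) + 9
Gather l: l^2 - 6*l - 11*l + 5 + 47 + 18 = l^2 - 17*l + 70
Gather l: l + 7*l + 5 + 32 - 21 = 8*l + 16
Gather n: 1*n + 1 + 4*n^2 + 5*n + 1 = 4*n^2 + 6*n + 2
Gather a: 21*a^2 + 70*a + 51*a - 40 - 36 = 21*a^2 + 121*a - 76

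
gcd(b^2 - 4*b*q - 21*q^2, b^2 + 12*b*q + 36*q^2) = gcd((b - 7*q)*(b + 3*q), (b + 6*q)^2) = 1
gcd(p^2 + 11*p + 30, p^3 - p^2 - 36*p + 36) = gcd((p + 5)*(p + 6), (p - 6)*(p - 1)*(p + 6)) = p + 6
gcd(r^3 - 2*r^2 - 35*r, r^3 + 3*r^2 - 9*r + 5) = r + 5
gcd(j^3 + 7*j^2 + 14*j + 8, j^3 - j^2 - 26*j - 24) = j^2 + 5*j + 4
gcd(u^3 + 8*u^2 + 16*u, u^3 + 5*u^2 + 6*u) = u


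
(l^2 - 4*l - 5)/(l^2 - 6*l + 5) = (l + 1)/(l - 1)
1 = 1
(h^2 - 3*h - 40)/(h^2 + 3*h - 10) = (h - 8)/(h - 2)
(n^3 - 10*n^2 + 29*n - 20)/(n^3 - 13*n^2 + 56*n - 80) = (n - 1)/(n - 4)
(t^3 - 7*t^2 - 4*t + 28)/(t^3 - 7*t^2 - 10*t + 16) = (t^2 - 9*t + 14)/(t^2 - 9*t + 8)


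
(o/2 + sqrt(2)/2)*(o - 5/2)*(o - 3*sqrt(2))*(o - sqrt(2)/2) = o^4/2 - 5*sqrt(2)*o^3/4 - 5*o^3/4 - 2*o^2 + 25*sqrt(2)*o^2/8 + 3*sqrt(2)*o/2 + 5*o - 15*sqrt(2)/4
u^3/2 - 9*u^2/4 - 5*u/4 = u*(u/2 + 1/4)*(u - 5)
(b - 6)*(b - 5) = b^2 - 11*b + 30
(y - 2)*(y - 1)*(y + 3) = y^3 - 7*y + 6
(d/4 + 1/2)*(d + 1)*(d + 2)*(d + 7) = d^4/4 + 3*d^3 + 43*d^2/4 + 15*d + 7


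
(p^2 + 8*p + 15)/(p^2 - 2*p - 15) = (p + 5)/(p - 5)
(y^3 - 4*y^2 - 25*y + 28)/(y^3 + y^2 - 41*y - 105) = (y^2 + 3*y - 4)/(y^2 + 8*y + 15)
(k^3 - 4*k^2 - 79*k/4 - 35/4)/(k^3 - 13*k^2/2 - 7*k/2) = (k + 5/2)/k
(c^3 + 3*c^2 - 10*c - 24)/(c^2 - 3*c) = c + 6 + 8/c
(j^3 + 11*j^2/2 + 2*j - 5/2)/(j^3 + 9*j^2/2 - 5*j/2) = (j + 1)/j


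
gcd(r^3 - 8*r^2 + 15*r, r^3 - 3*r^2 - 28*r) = r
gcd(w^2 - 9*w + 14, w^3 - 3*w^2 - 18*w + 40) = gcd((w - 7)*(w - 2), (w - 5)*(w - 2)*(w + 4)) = w - 2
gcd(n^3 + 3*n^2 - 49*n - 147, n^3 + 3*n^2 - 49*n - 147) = n^3 + 3*n^2 - 49*n - 147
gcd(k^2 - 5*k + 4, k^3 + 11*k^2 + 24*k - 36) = k - 1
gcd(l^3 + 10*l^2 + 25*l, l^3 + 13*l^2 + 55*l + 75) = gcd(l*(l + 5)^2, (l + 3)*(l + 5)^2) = l^2 + 10*l + 25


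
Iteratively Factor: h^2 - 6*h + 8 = (h - 2)*(h - 4)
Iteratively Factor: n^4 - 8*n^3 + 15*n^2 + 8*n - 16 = (n - 4)*(n^3 - 4*n^2 - n + 4) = (n - 4)*(n - 1)*(n^2 - 3*n - 4) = (n - 4)*(n - 1)*(n + 1)*(n - 4)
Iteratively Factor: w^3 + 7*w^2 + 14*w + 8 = (w + 1)*(w^2 + 6*w + 8) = (w + 1)*(w + 4)*(w + 2)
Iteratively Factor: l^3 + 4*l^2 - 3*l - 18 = (l + 3)*(l^2 + l - 6) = (l + 3)^2*(l - 2)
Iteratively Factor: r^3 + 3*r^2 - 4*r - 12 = (r + 2)*(r^2 + r - 6) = (r - 2)*(r + 2)*(r + 3)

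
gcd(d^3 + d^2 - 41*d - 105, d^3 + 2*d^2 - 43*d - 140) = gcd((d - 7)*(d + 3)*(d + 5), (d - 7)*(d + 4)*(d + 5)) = d^2 - 2*d - 35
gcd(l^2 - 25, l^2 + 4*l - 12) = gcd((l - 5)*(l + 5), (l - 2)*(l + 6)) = 1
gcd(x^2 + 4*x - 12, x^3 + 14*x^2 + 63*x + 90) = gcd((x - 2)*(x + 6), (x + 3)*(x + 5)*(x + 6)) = x + 6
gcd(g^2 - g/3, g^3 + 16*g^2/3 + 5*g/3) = g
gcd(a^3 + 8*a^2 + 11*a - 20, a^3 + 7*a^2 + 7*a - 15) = a^2 + 4*a - 5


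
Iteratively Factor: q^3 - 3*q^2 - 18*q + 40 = (q + 4)*(q^2 - 7*q + 10) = (q - 2)*(q + 4)*(q - 5)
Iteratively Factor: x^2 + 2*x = (x)*(x + 2)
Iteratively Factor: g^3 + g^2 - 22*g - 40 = (g + 2)*(g^2 - g - 20) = (g + 2)*(g + 4)*(g - 5)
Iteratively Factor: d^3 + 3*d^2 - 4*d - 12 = (d - 2)*(d^2 + 5*d + 6) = (d - 2)*(d + 2)*(d + 3)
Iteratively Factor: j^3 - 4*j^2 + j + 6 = (j - 3)*(j^2 - j - 2) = (j - 3)*(j + 1)*(j - 2)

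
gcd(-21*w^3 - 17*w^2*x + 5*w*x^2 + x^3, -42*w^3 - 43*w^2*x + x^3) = w + x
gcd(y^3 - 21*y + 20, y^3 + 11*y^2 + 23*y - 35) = y^2 + 4*y - 5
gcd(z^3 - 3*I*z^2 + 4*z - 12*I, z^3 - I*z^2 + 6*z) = z^2 - I*z + 6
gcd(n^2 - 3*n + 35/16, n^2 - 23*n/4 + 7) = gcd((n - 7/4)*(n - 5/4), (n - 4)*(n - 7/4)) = n - 7/4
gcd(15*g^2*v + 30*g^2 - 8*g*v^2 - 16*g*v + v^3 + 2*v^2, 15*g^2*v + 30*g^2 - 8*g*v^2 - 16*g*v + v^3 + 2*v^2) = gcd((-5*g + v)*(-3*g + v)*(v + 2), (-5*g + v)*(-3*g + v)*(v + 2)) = 15*g^2*v + 30*g^2 - 8*g*v^2 - 16*g*v + v^3 + 2*v^2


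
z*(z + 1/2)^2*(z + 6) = z^4 + 7*z^3 + 25*z^2/4 + 3*z/2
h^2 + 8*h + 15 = (h + 3)*(h + 5)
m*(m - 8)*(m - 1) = m^3 - 9*m^2 + 8*m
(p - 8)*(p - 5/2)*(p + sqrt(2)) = p^3 - 21*p^2/2 + sqrt(2)*p^2 - 21*sqrt(2)*p/2 + 20*p + 20*sqrt(2)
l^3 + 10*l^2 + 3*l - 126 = (l - 3)*(l + 6)*(l + 7)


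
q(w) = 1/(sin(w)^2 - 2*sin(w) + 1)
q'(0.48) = 11.38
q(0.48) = 3.45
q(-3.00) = 0.77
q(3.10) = 1.09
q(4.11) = 0.30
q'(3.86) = -0.33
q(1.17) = 159.22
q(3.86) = 0.36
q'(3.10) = -2.27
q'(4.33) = -0.10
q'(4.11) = -0.19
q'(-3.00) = -1.33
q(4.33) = 0.27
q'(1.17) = 1567.75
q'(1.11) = 783.77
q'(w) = (-2*sin(w)*cos(w) + 2*cos(w))/(sin(w)^2 - 2*sin(w) + 1)^2 = -2*cos(w)/(sin(w) - 1)^3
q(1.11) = 91.92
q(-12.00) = 4.66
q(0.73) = 9.01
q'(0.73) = 40.31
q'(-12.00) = 16.96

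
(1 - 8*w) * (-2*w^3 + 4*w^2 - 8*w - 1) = 16*w^4 - 34*w^3 + 68*w^2 - 1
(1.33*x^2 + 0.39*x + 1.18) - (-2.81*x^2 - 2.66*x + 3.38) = 4.14*x^2 + 3.05*x - 2.2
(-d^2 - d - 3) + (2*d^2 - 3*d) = d^2 - 4*d - 3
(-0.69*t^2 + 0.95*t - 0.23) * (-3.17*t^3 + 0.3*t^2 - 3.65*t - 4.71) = 2.1873*t^5 - 3.2185*t^4 + 3.5326*t^3 - 0.2866*t^2 - 3.635*t + 1.0833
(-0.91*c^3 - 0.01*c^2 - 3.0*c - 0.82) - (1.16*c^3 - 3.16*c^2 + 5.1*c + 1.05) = -2.07*c^3 + 3.15*c^2 - 8.1*c - 1.87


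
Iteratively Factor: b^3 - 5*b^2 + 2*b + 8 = (b - 2)*(b^2 - 3*b - 4) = (b - 2)*(b + 1)*(b - 4)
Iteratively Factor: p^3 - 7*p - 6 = (p + 1)*(p^2 - p - 6) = (p - 3)*(p + 1)*(p + 2)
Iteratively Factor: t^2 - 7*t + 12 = (t - 3)*(t - 4)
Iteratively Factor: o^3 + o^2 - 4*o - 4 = (o + 2)*(o^2 - o - 2) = (o - 2)*(o + 2)*(o + 1)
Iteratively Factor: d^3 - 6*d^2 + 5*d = (d - 1)*(d^2 - 5*d) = d*(d - 1)*(d - 5)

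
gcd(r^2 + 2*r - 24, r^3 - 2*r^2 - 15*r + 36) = 1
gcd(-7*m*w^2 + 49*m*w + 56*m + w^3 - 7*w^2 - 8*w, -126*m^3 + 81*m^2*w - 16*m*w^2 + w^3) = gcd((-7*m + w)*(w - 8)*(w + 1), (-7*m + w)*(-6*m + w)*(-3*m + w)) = -7*m + w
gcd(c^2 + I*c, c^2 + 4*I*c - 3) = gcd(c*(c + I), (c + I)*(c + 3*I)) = c + I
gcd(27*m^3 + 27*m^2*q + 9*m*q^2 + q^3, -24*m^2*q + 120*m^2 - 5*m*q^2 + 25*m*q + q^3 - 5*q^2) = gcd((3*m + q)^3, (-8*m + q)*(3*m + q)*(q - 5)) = 3*m + q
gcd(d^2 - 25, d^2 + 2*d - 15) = d + 5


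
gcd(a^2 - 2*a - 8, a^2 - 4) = a + 2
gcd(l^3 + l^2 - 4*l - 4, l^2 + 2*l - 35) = 1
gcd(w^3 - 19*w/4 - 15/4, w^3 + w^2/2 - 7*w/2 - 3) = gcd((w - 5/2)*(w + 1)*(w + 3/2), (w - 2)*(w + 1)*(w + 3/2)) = w^2 + 5*w/2 + 3/2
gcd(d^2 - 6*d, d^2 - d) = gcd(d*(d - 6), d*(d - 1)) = d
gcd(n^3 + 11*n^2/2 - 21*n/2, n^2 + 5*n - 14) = n + 7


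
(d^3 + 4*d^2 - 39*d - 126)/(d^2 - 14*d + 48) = (d^2 + 10*d + 21)/(d - 8)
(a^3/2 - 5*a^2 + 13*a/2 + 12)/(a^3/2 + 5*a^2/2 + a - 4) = (a^3 - 10*a^2 + 13*a + 24)/(a^3 + 5*a^2 + 2*a - 8)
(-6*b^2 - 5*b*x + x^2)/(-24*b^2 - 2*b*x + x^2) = (b + x)/(4*b + x)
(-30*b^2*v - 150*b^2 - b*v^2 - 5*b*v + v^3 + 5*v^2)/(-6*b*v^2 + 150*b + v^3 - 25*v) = (5*b + v)/(v - 5)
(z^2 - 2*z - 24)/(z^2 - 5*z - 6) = (z + 4)/(z + 1)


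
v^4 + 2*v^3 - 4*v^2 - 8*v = v*(v - 2)*(v + 2)^2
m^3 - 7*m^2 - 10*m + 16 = (m - 8)*(m - 1)*(m + 2)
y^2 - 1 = (y - 1)*(y + 1)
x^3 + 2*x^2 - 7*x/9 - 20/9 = (x - 1)*(x + 4/3)*(x + 5/3)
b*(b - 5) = b^2 - 5*b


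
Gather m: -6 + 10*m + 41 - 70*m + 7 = 42 - 60*m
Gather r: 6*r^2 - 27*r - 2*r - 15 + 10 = 6*r^2 - 29*r - 5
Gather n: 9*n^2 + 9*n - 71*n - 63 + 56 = 9*n^2 - 62*n - 7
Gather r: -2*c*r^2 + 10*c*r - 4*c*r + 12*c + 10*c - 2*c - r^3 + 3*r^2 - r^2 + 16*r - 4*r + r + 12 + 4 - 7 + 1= 20*c - r^3 + r^2*(2 - 2*c) + r*(6*c + 13) + 10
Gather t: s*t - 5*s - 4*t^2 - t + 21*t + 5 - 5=-5*s - 4*t^2 + t*(s + 20)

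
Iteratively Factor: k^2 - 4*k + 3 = (k - 3)*(k - 1)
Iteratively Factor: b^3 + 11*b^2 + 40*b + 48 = (b + 3)*(b^2 + 8*b + 16) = (b + 3)*(b + 4)*(b + 4)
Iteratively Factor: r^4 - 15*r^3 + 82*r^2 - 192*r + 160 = (r - 2)*(r^3 - 13*r^2 + 56*r - 80) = (r - 5)*(r - 2)*(r^2 - 8*r + 16) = (r - 5)*(r - 4)*(r - 2)*(r - 4)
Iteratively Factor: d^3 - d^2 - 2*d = (d)*(d^2 - d - 2) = d*(d - 2)*(d + 1)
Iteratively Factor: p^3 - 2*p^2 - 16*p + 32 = (p - 2)*(p^2 - 16) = (p - 4)*(p - 2)*(p + 4)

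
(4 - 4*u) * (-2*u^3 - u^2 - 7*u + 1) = 8*u^4 - 4*u^3 + 24*u^2 - 32*u + 4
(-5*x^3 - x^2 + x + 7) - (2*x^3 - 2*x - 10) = -7*x^3 - x^2 + 3*x + 17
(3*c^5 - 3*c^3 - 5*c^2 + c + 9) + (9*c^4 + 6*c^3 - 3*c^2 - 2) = 3*c^5 + 9*c^4 + 3*c^3 - 8*c^2 + c + 7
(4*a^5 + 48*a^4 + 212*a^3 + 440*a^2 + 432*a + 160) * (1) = 4*a^5 + 48*a^4 + 212*a^3 + 440*a^2 + 432*a + 160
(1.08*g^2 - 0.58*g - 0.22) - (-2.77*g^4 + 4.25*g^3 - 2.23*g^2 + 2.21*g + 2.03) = 2.77*g^4 - 4.25*g^3 + 3.31*g^2 - 2.79*g - 2.25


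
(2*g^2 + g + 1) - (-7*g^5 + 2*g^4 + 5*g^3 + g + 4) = 7*g^5 - 2*g^4 - 5*g^3 + 2*g^2 - 3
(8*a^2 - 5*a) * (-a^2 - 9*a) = -8*a^4 - 67*a^3 + 45*a^2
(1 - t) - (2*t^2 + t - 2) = -2*t^2 - 2*t + 3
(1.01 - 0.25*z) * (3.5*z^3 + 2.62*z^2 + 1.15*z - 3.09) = -0.875*z^4 + 2.88*z^3 + 2.3587*z^2 + 1.934*z - 3.1209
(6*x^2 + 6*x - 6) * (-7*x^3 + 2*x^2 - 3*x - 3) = -42*x^5 - 30*x^4 + 36*x^3 - 48*x^2 + 18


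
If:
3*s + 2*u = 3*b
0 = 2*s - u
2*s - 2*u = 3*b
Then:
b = 0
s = 0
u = 0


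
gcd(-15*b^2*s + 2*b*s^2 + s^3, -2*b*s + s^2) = s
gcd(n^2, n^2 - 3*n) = n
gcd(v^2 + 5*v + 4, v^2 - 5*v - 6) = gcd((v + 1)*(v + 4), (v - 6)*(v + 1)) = v + 1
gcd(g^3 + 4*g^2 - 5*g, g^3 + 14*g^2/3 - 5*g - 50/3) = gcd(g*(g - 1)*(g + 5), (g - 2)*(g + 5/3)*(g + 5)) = g + 5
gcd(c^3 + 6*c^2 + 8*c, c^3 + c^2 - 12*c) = c^2 + 4*c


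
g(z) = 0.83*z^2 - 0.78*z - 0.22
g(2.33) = 2.47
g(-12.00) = 128.66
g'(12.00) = 19.14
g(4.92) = 16.03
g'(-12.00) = -20.70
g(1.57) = 0.60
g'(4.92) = 7.39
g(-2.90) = 9.02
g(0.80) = -0.31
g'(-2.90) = -5.59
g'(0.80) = 0.55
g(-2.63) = 7.57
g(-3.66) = 13.75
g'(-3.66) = -6.86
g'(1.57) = 1.83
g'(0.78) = 0.51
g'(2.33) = 3.09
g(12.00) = 109.94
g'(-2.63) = -5.15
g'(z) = 1.66*z - 0.78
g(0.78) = -0.32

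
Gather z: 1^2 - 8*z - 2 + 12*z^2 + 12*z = 12*z^2 + 4*z - 1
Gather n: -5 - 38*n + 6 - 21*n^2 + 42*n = -21*n^2 + 4*n + 1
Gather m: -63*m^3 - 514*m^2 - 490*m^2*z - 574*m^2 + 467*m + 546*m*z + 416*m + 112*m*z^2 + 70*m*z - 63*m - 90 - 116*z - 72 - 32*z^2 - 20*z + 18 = -63*m^3 + m^2*(-490*z - 1088) + m*(112*z^2 + 616*z + 820) - 32*z^2 - 136*z - 144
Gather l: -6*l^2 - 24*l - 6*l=-6*l^2 - 30*l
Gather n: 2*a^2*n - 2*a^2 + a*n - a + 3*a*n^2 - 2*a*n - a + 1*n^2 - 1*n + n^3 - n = -2*a^2 - 2*a + n^3 + n^2*(3*a + 1) + n*(2*a^2 - a - 2)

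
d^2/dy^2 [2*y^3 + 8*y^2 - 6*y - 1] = 12*y + 16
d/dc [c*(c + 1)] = 2*c + 1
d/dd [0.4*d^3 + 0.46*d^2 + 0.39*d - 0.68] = 1.2*d^2 + 0.92*d + 0.39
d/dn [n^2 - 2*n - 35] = 2*n - 2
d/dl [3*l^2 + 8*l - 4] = 6*l + 8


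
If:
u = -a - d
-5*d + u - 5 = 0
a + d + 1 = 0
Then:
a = -1/5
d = -4/5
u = 1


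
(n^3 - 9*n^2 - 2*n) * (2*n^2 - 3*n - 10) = 2*n^5 - 21*n^4 + 13*n^3 + 96*n^2 + 20*n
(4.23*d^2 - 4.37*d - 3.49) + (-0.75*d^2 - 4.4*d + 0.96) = 3.48*d^2 - 8.77*d - 2.53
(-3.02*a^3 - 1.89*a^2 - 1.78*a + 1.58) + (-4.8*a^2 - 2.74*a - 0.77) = -3.02*a^3 - 6.69*a^2 - 4.52*a + 0.81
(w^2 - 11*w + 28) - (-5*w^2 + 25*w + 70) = 6*w^2 - 36*w - 42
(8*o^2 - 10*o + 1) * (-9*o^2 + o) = -72*o^4 + 98*o^3 - 19*o^2 + o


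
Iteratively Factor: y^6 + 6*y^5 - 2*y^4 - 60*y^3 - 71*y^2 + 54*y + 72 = (y + 2)*(y^5 + 4*y^4 - 10*y^3 - 40*y^2 + 9*y + 36) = (y + 2)*(y + 3)*(y^4 + y^3 - 13*y^2 - y + 12) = (y + 1)*(y + 2)*(y + 3)*(y^3 - 13*y + 12) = (y - 3)*(y + 1)*(y + 2)*(y + 3)*(y^2 + 3*y - 4) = (y - 3)*(y - 1)*(y + 1)*(y + 2)*(y + 3)*(y + 4)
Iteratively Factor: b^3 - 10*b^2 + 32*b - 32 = (b - 4)*(b^2 - 6*b + 8) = (b - 4)^2*(b - 2)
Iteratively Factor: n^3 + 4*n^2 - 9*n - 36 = (n - 3)*(n^2 + 7*n + 12) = (n - 3)*(n + 4)*(n + 3)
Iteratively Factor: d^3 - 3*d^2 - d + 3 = (d + 1)*(d^2 - 4*d + 3) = (d - 3)*(d + 1)*(d - 1)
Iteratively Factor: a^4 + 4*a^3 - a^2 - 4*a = (a + 4)*(a^3 - a) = a*(a + 4)*(a^2 - 1) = a*(a - 1)*(a + 4)*(a + 1)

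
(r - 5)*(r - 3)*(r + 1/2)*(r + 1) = r^4 - 13*r^3/2 + 7*r^2/2 + 37*r/2 + 15/2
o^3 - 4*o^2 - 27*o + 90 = (o - 6)*(o - 3)*(o + 5)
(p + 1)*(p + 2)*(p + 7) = p^3 + 10*p^2 + 23*p + 14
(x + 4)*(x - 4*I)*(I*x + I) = I*x^3 + 4*x^2 + 5*I*x^2 + 20*x + 4*I*x + 16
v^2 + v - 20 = (v - 4)*(v + 5)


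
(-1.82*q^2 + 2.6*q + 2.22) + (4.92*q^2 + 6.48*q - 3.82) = 3.1*q^2 + 9.08*q - 1.6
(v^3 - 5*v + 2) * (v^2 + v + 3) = v^5 + v^4 - 2*v^3 - 3*v^2 - 13*v + 6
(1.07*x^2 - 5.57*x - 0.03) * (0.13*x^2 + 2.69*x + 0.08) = 0.1391*x^4 + 2.1542*x^3 - 14.9016*x^2 - 0.5263*x - 0.0024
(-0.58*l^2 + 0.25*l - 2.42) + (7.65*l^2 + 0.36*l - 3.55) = 7.07*l^2 + 0.61*l - 5.97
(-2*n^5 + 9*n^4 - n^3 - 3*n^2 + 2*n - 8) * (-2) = 4*n^5 - 18*n^4 + 2*n^3 + 6*n^2 - 4*n + 16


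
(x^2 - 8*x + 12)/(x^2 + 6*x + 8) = (x^2 - 8*x + 12)/(x^2 + 6*x + 8)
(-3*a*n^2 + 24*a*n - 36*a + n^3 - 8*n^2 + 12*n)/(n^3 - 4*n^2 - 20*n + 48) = (-3*a + n)/(n + 4)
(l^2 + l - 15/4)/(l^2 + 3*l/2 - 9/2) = (l + 5/2)/(l + 3)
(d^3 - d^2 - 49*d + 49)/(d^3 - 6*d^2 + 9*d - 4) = (d^2 - 49)/(d^2 - 5*d + 4)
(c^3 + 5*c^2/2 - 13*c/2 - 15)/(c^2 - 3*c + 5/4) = 2*(c^2 + 5*c + 6)/(2*c - 1)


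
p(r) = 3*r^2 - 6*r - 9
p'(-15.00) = -96.00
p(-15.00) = 756.00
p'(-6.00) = -42.00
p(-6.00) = 135.00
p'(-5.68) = -40.08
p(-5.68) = 121.87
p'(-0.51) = -9.06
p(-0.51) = -5.16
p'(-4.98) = -35.88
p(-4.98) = 95.28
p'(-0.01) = -6.06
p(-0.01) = -8.94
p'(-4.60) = -33.60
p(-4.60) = 82.08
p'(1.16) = 0.96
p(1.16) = -11.92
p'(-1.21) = -13.26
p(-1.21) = 2.65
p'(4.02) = 18.12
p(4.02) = 15.36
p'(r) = 6*r - 6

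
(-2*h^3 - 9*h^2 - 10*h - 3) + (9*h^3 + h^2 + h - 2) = 7*h^3 - 8*h^2 - 9*h - 5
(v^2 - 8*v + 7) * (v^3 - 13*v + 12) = v^5 - 8*v^4 - 6*v^3 + 116*v^2 - 187*v + 84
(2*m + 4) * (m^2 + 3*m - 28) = 2*m^3 + 10*m^2 - 44*m - 112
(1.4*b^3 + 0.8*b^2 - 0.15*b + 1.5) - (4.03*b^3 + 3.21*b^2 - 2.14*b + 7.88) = -2.63*b^3 - 2.41*b^2 + 1.99*b - 6.38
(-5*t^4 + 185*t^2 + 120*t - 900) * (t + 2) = -5*t^5 - 10*t^4 + 185*t^3 + 490*t^2 - 660*t - 1800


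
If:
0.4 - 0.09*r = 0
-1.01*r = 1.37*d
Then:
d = -3.28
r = 4.44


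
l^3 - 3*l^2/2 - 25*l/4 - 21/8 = (l - 7/2)*(l + 1/2)*(l + 3/2)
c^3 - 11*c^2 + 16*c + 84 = (c - 7)*(c - 6)*(c + 2)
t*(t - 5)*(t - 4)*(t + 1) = t^4 - 8*t^3 + 11*t^2 + 20*t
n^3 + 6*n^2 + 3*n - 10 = (n - 1)*(n + 2)*(n + 5)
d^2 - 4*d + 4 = (d - 2)^2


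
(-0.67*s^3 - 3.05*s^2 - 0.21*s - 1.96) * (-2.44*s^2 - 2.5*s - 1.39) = 1.6348*s^5 + 9.117*s^4 + 9.0687*s^3 + 9.5469*s^2 + 5.1919*s + 2.7244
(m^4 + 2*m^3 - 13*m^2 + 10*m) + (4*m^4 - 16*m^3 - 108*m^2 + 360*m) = 5*m^4 - 14*m^3 - 121*m^2 + 370*m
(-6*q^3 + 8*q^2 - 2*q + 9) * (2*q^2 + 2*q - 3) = -12*q^5 + 4*q^4 + 30*q^3 - 10*q^2 + 24*q - 27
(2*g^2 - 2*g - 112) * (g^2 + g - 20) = 2*g^4 - 154*g^2 - 72*g + 2240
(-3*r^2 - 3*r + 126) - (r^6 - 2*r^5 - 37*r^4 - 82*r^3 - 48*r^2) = -r^6 + 2*r^5 + 37*r^4 + 82*r^3 + 45*r^2 - 3*r + 126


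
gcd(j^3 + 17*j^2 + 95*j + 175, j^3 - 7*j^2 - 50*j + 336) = j + 7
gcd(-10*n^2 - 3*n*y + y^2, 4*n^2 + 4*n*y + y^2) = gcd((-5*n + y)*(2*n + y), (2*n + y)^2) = 2*n + y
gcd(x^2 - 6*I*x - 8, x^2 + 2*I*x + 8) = x - 2*I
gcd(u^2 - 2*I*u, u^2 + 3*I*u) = u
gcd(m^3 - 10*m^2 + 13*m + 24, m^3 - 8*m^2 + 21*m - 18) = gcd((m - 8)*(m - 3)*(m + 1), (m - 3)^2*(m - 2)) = m - 3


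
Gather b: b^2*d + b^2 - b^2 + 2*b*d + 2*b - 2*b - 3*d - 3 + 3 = b^2*d + 2*b*d - 3*d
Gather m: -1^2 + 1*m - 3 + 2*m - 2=3*m - 6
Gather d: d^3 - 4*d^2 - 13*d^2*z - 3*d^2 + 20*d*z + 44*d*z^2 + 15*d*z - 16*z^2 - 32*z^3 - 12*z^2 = d^3 + d^2*(-13*z - 7) + d*(44*z^2 + 35*z) - 32*z^3 - 28*z^2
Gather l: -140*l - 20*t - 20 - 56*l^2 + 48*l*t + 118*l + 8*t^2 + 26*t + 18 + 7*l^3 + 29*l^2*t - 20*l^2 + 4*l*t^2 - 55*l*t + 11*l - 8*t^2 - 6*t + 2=7*l^3 + l^2*(29*t - 76) + l*(4*t^2 - 7*t - 11)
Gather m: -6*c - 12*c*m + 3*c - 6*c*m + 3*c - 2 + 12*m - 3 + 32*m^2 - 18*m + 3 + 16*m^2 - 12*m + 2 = 48*m^2 + m*(-18*c - 18)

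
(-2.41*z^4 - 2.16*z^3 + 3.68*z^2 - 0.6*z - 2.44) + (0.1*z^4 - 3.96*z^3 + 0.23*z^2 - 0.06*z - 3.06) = -2.31*z^4 - 6.12*z^3 + 3.91*z^2 - 0.66*z - 5.5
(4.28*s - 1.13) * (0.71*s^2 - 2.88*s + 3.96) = 3.0388*s^3 - 13.1287*s^2 + 20.2032*s - 4.4748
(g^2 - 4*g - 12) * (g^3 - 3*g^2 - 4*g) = g^5 - 7*g^4 - 4*g^3 + 52*g^2 + 48*g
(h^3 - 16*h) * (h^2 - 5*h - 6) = h^5 - 5*h^4 - 22*h^3 + 80*h^2 + 96*h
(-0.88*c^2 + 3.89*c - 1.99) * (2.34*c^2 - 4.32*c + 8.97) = -2.0592*c^4 + 12.9042*c^3 - 29.355*c^2 + 43.4901*c - 17.8503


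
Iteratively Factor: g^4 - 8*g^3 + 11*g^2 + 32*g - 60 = (g - 2)*(g^3 - 6*g^2 - g + 30) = (g - 2)*(g + 2)*(g^2 - 8*g + 15) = (g - 3)*(g - 2)*(g + 2)*(g - 5)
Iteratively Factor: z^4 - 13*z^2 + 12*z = (z - 3)*(z^3 + 3*z^2 - 4*z) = (z - 3)*(z - 1)*(z^2 + 4*z) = (z - 3)*(z - 1)*(z + 4)*(z)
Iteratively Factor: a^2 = (a)*(a)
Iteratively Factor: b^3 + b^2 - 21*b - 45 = (b - 5)*(b^2 + 6*b + 9) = (b - 5)*(b + 3)*(b + 3)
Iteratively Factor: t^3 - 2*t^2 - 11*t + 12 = (t - 4)*(t^2 + 2*t - 3) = (t - 4)*(t - 1)*(t + 3)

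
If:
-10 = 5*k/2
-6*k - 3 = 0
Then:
No Solution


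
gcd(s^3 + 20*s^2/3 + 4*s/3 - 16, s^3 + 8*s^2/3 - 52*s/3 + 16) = s^2 + 14*s/3 - 8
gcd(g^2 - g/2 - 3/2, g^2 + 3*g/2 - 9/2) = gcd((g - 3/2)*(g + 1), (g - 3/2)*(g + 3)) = g - 3/2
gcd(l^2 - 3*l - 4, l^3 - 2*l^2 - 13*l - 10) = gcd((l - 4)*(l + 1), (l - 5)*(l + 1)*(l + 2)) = l + 1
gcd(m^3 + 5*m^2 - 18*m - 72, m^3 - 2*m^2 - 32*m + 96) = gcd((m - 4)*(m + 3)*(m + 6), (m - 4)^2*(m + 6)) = m^2 + 2*m - 24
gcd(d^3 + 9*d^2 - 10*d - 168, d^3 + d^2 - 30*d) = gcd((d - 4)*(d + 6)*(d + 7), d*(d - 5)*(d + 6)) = d + 6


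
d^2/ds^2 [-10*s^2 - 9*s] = -20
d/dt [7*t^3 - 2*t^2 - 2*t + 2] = 21*t^2 - 4*t - 2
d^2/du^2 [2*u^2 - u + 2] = 4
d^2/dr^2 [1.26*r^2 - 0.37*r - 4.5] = 2.52000000000000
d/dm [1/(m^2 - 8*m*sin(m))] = 2*(4*m*cos(m) - m + 4*sin(m))/(m^2*(m - 8*sin(m))^2)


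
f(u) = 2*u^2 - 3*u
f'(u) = 4*u - 3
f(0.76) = -1.12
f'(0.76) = 0.04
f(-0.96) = 4.72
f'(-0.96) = -6.84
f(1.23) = -0.66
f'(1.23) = 1.92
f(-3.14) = 29.14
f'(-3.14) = -15.56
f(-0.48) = 1.90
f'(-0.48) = -4.92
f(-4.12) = 46.31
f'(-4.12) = -19.48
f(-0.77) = 3.50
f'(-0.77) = -6.08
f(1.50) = 0.00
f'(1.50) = 3.00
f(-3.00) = 27.00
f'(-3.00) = -15.00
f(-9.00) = 189.00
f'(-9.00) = -39.00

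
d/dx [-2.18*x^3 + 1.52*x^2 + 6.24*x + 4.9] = -6.54*x^2 + 3.04*x + 6.24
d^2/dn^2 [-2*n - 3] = 0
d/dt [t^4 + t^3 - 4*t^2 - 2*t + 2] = 4*t^3 + 3*t^2 - 8*t - 2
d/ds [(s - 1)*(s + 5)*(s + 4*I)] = 3*s^2 + 8*s*(1 + I) - 5 + 16*I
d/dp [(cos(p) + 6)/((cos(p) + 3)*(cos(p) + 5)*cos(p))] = 2*(cos(p)^3 + 13*cos(p)^2 + 48*cos(p) + 45)*sin(p)/((cos(p) + 3)^2*(cos(p) + 5)^2*cos(p)^2)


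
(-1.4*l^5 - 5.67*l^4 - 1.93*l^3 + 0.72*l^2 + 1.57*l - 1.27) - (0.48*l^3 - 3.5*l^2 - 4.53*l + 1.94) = -1.4*l^5 - 5.67*l^4 - 2.41*l^3 + 4.22*l^2 + 6.1*l - 3.21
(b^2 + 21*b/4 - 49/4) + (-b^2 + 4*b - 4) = 37*b/4 - 65/4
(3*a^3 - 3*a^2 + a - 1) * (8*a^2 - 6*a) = 24*a^5 - 42*a^4 + 26*a^3 - 14*a^2 + 6*a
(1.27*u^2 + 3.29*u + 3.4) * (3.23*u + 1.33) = 4.1021*u^3 + 12.3158*u^2 + 15.3577*u + 4.522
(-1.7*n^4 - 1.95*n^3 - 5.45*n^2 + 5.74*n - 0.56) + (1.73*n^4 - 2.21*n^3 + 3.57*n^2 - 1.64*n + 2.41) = 0.03*n^4 - 4.16*n^3 - 1.88*n^2 + 4.1*n + 1.85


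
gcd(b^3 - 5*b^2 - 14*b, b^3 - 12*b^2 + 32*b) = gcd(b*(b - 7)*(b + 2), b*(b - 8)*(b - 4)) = b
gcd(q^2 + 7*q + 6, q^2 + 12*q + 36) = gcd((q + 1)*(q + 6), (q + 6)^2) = q + 6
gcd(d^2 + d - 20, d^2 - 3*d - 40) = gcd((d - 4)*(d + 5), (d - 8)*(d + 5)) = d + 5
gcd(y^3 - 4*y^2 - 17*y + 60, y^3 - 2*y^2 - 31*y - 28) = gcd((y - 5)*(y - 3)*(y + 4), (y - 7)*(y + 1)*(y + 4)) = y + 4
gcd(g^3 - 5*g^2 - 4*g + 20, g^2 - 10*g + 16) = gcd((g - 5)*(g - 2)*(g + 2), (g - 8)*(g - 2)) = g - 2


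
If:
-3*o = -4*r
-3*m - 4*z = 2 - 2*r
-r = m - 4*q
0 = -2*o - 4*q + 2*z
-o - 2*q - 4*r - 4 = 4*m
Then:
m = 58/31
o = -88/31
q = -2/31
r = -66/31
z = -92/31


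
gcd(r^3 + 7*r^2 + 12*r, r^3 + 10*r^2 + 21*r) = r^2 + 3*r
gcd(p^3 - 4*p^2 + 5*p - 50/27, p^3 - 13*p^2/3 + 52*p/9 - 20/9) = p^2 - 7*p/3 + 10/9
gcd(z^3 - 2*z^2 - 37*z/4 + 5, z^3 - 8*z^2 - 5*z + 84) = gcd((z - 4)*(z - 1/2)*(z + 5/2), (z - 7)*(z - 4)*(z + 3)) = z - 4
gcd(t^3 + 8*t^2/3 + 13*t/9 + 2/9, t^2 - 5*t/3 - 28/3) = 1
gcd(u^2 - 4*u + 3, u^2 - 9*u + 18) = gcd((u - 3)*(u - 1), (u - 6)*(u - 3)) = u - 3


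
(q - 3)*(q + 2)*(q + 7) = q^3 + 6*q^2 - 13*q - 42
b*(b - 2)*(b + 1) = b^3 - b^2 - 2*b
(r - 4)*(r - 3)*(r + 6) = r^3 - r^2 - 30*r + 72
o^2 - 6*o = o*(o - 6)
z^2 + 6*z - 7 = (z - 1)*(z + 7)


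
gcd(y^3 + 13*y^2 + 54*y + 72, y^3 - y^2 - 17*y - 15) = y + 3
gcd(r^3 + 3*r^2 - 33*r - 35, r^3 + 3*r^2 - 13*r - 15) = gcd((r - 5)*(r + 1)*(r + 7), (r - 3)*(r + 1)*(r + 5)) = r + 1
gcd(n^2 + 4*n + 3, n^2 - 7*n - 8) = n + 1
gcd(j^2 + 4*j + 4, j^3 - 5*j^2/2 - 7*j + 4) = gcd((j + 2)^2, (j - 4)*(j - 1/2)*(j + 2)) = j + 2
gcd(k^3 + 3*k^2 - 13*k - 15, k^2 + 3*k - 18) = k - 3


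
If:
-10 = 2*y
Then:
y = -5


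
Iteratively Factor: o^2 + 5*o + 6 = (o + 2)*(o + 3)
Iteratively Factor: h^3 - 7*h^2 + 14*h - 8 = (h - 1)*(h^2 - 6*h + 8) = (h - 4)*(h - 1)*(h - 2)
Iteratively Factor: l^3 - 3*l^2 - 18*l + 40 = (l + 4)*(l^2 - 7*l + 10) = (l - 5)*(l + 4)*(l - 2)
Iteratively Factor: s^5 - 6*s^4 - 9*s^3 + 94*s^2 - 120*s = (s - 3)*(s^4 - 3*s^3 - 18*s^2 + 40*s) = (s - 5)*(s - 3)*(s^3 + 2*s^2 - 8*s) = (s - 5)*(s - 3)*(s + 4)*(s^2 - 2*s) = (s - 5)*(s - 3)*(s - 2)*(s + 4)*(s)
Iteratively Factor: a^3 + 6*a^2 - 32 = (a + 4)*(a^2 + 2*a - 8) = (a - 2)*(a + 4)*(a + 4)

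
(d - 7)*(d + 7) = d^2 - 49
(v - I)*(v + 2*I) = v^2 + I*v + 2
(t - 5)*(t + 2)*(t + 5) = t^3 + 2*t^2 - 25*t - 50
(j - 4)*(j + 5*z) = j^2 + 5*j*z - 4*j - 20*z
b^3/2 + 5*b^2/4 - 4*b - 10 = (b/2 + sqrt(2))*(b + 5/2)*(b - 2*sqrt(2))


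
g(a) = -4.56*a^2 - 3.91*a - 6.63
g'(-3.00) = 23.45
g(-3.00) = -35.94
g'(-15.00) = 132.89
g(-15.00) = -973.98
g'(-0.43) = 0.01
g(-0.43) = -5.79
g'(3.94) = -39.84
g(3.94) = -92.82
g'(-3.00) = 23.45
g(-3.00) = -35.94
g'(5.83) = -57.08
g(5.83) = -184.41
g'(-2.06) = 14.88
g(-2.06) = -17.93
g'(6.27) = -61.09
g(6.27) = -210.41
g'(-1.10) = 6.12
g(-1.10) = -7.85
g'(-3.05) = 23.91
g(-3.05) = -37.12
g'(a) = -9.12*a - 3.91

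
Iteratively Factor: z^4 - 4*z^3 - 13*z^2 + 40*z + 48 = (z + 1)*(z^3 - 5*z^2 - 8*z + 48) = (z - 4)*(z + 1)*(z^2 - z - 12) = (z - 4)^2*(z + 1)*(z + 3)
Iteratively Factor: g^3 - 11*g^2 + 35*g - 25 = (g - 5)*(g^2 - 6*g + 5) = (g - 5)^2*(g - 1)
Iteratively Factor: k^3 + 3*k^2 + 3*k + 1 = (k + 1)*(k^2 + 2*k + 1) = (k + 1)^2*(k + 1)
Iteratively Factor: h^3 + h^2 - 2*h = (h - 1)*(h^2 + 2*h) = (h - 1)*(h + 2)*(h)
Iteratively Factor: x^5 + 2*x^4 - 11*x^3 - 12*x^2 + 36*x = (x - 2)*(x^4 + 4*x^3 - 3*x^2 - 18*x) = (x - 2)^2*(x^3 + 6*x^2 + 9*x) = (x - 2)^2*(x + 3)*(x^2 + 3*x) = (x - 2)^2*(x + 3)^2*(x)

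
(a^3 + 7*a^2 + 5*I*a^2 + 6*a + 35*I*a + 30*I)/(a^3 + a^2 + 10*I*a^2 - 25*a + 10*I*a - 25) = (a + 6)/(a + 5*I)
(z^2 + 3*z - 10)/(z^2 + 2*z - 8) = (z + 5)/(z + 4)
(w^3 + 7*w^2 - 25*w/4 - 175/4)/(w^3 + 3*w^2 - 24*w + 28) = (w^2 - 25/4)/(w^2 - 4*w + 4)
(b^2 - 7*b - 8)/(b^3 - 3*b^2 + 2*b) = (b^2 - 7*b - 8)/(b*(b^2 - 3*b + 2))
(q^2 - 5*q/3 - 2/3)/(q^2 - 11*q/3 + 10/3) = (3*q + 1)/(3*q - 5)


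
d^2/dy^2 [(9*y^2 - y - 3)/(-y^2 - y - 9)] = 4*(5*y^3 + 126*y^2 - 9*y - 381)/(y^6 + 3*y^5 + 30*y^4 + 55*y^3 + 270*y^2 + 243*y + 729)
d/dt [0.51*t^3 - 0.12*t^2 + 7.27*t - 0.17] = 1.53*t^2 - 0.24*t + 7.27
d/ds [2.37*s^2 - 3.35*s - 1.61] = 4.74*s - 3.35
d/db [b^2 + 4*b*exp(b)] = 4*b*exp(b) + 2*b + 4*exp(b)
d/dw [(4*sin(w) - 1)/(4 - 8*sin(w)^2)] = 2*(-sin(w) - cos(2*w) + 2)*cos(w)/(cos(4*w) + 1)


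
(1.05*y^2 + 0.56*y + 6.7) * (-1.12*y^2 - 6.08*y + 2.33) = -1.176*y^4 - 7.0112*y^3 - 8.4623*y^2 - 39.4312*y + 15.611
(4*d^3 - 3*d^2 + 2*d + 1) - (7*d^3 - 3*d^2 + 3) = -3*d^3 + 2*d - 2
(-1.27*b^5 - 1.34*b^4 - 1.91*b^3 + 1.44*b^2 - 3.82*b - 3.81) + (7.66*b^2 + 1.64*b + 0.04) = -1.27*b^5 - 1.34*b^4 - 1.91*b^3 + 9.1*b^2 - 2.18*b - 3.77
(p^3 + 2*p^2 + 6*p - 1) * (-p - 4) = -p^4 - 6*p^3 - 14*p^2 - 23*p + 4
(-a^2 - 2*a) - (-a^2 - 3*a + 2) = a - 2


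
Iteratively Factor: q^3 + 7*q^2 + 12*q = (q)*(q^2 + 7*q + 12) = q*(q + 3)*(q + 4)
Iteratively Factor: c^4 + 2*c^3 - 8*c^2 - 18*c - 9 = (c - 3)*(c^3 + 5*c^2 + 7*c + 3) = (c - 3)*(c + 3)*(c^2 + 2*c + 1) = (c - 3)*(c + 1)*(c + 3)*(c + 1)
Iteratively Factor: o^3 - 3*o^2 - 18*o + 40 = (o - 5)*(o^2 + 2*o - 8) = (o - 5)*(o + 4)*(o - 2)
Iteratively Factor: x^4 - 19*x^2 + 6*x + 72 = (x - 3)*(x^3 + 3*x^2 - 10*x - 24) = (x - 3)*(x + 2)*(x^2 + x - 12) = (x - 3)*(x + 2)*(x + 4)*(x - 3)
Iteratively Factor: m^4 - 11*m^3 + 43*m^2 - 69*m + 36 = (m - 4)*(m^3 - 7*m^2 + 15*m - 9) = (m - 4)*(m - 1)*(m^2 - 6*m + 9) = (m - 4)*(m - 3)*(m - 1)*(m - 3)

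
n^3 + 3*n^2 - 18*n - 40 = (n - 4)*(n + 2)*(n + 5)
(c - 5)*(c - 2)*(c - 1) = c^3 - 8*c^2 + 17*c - 10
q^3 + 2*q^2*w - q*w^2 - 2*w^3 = (q - w)*(q + w)*(q + 2*w)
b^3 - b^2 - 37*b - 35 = (b - 7)*(b + 1)*(b + 5)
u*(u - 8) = u^2 - 8*u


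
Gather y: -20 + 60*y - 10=60*y - 30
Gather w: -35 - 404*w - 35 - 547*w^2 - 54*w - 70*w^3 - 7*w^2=-70*w^3 - 554*w^2 - 458*w - 70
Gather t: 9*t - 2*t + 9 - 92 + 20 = 7*t - 63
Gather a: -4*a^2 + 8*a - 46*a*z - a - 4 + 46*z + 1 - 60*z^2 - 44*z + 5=-4*a^2 + a*(7 - 46*z) - 60*z^2 + 2*z + 2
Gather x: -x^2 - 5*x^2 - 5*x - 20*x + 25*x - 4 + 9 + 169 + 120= 294 - 6*x^2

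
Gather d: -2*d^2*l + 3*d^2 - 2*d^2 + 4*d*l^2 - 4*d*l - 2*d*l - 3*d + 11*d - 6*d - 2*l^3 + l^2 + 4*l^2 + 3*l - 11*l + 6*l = d^2*(1 - 2*l) + d*(4*l^2 - 6*l + 2) - 2*l^3 + 5*l^2 - 2*l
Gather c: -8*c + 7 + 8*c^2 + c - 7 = 8*c^2 - 7*c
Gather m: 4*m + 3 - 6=4*m - 3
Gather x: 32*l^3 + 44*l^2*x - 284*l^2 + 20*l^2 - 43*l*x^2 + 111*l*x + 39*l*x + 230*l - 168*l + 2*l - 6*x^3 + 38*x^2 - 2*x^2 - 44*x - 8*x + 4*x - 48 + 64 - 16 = 32*l^3 - 264*l^2 + 64*l - 6*x^3 + x^2*(36 - 43*l) + x*(44*l^2 + 150*l - 48)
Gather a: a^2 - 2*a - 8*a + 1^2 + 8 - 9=a^2 - 10*a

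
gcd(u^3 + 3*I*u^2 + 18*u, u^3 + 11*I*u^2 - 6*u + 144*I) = u^2 + 3*I*u + 18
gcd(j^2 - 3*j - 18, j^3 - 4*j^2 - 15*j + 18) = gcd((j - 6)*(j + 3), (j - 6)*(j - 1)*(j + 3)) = j^2 - 3*j - 18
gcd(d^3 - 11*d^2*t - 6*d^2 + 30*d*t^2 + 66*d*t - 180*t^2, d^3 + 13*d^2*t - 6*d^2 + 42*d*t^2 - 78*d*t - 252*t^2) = d - 6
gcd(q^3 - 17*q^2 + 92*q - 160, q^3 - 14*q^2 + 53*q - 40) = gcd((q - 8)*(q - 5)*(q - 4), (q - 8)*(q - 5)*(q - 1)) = q^2 - 13*q + 40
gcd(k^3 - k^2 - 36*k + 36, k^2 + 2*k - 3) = k - 1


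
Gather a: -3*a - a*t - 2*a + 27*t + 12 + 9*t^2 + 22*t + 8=a*(-t - 5) + 9*t^2 + 49*t + 20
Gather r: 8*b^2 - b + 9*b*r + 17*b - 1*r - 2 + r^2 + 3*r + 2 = 8*b^2 + 16*b + r^2 + r*(9*b + 2)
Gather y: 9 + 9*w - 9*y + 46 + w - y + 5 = 10*w - 10*y + 60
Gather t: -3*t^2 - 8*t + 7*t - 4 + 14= -3*t^2 - t + 10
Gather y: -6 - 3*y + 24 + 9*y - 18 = 6*y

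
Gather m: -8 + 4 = -4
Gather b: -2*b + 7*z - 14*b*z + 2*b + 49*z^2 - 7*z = -14*b*z + 49*z^2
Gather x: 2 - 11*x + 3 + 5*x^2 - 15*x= 5*x^2 - 26*x + 5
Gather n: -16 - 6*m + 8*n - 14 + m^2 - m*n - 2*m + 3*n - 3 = m^2 - 8*m + n*(11 - m) - 33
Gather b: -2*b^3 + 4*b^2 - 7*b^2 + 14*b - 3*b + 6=-2*b^3 - 3*b^2 + 11*b + 6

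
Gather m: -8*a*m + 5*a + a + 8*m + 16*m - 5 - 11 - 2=6*a + m*(24 - 8*a) - 18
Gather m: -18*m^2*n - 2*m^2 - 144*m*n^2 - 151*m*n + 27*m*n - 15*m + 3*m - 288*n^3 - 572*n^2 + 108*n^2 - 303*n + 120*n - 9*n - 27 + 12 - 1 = m^2*(-18*n - 2) + m*(-144*n^2 - 124*n - 12) - 288*n^3 - 464*n^2 - 192*n - 16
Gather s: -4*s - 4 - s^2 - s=-s^2 - 5*s - 4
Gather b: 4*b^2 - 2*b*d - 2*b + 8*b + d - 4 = 4*b^2 + b*(6 - 2*d) + d - 4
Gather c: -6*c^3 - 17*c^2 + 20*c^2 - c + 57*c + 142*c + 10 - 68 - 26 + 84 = -6*c^3 + 3*c^2 + 198*c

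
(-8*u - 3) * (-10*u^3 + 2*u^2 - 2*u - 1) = 80*u^4 + 14*u^3 + 10*u^2 + 14*u + 3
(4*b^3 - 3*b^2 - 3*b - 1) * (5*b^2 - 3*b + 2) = 20*b^5 - 27*b^4 + 2*b^3 - 2*b^2 - 3*b - 2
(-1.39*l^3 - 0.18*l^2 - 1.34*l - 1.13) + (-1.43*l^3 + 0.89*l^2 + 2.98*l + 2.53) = -2.82*l^3 + 0.71*l^2 + 1.64*l + 1.4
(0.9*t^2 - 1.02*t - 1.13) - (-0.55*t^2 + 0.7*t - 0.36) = 1.45*t^2 - 1.72*t - 0.77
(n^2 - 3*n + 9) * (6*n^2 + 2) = 6*n^4 - 18*n^3 + 56*n^2 - 6*n + 18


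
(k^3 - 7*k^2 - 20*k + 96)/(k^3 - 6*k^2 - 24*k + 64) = (k - 3)/(k - 2)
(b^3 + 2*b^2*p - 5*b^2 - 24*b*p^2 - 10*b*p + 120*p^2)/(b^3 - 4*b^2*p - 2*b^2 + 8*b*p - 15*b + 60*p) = (b + 6*p)/(b + 3)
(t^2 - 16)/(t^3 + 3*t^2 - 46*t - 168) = (t - 4)/(t^2 - t - 42)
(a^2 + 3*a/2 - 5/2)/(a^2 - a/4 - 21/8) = 4*(-2*a^2 - 3*a + 5)/(-8*a^2 + 2*a + 21)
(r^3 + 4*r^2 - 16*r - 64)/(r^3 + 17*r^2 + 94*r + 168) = (r^2 - 16)/(r^2 + 13*r + 42)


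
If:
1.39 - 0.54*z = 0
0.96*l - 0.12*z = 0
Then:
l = 0.32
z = 2.57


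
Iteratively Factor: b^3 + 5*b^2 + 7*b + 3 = (b + 1)*(b^2 + 4*b + 3) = (b + 1)^2*(b + 3)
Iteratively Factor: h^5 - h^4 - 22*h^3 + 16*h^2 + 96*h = (h + 4)*(h^4 - 5*h^3 - 2*h^2 + 24*h) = (h + 2)*(h + 4)*(h^3 - 7*h^2 + 12*h) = (h - 4)*(h + 2)*(h + 4)*(h^2 - 3*h) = h*(h - 4)*(h + 2)*(h + 4)*(h - 3)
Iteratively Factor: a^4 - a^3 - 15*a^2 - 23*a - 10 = (a + 1)*(a^3 - 2*a^2 - 13*a - 10) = (a + 1)^2*(a^2 - 3*a - 10) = (a - 5)*(a + 1)^2*(a + 2)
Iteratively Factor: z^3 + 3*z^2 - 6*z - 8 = (z + 4)*(z^2 - z - 2) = (z - 2)*(z + 4)*(z + 1)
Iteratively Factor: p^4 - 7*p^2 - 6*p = (p + 1)*(p^3 - p^2 - 6*p) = (p - 3)*(p + 1)*(p^2 + 2*p) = (p - 3)*(p + 1)*(p + 2)*(p)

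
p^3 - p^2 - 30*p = p*(p - 6)*(p + 5)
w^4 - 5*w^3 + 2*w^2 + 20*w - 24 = (w - 3)*(w - 2)^2*(w + 2)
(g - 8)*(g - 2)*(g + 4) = g^3 - 6*g^2 - 24*g + 64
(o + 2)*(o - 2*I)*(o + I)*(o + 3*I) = o^4 + 2*o^3 + 2*I*o^3 + 5*o^2 + 4*I*o^2 + 10*o + 6*I*o + 12*I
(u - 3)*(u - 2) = u^2 - 5*u + 6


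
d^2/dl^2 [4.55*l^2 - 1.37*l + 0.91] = 9.10000000000000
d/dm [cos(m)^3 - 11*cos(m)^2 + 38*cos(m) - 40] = (-3*cos(m)^2 + 22*cos(m) - 38)*sin(m)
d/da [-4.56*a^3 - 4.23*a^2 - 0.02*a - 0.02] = -13.68*a^2 - 8.46*a - 0.02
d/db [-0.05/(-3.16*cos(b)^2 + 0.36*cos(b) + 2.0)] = (0.316*cos(b) - 0.018)*sin(b)/(-3.16*cos(b)^2 + 0.36*cos(b) + 2.0)^2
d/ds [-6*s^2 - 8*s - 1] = -12*s - 8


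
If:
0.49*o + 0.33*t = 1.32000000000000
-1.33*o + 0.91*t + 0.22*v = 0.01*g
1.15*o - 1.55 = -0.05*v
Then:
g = 33.6574440052701*v + 2.61923583662714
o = 1.34782608695652 - 0.0434782608695652*v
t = 0.0645586297760211*v + 1.99868247694335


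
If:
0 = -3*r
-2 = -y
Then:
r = 0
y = 2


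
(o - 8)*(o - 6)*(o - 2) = o^3 - 16*o^2 + 76*o - 96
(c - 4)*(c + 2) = c^2 - 2*c - 8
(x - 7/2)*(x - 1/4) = x^2 - 15*x/4 + 7/8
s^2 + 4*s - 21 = (s - 3)*(s + 7)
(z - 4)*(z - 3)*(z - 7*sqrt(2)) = z^3 - 7*sqrt(2)*z^2 - 7*z^2 + 12*z + 49*sqrt(2)*z - 84*sqrt(2)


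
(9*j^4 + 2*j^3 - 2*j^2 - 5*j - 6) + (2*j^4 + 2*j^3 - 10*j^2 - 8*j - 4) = 11*j^4 + 4*j^3 - 12*j^2 - 13*j - 10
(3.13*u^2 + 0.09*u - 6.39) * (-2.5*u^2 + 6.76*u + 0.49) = -7.825*u^4 + 20.9338*u^3 + 18.1171*u^2 - 43.1523*u - 3.1311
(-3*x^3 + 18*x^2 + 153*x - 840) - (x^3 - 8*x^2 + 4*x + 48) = -4*x^3 + 26*x^2 + 149*x - 888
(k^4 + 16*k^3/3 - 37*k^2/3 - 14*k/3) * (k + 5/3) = k^5 + 7*k^4 - 31*k^3/9 - 227*k^2/9 - 70*k/9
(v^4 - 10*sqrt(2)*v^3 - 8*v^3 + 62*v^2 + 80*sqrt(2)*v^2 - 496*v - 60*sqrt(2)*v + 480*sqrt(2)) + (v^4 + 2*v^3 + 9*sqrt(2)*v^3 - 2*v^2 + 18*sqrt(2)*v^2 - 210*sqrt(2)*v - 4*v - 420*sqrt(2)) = 2*v^4 - 6*v^3 - sqrt(2)*v^3 + 60*v^2 + 98*sqrt(2)*v^2 - 500*v - 270*sqrt(2)*v + 60*sqrt(2)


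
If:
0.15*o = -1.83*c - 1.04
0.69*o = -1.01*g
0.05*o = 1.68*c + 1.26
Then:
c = -0.70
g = -1.11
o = 1.63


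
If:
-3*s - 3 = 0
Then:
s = -1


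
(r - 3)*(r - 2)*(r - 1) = r^3 - 6*r^2 + 11*r - 6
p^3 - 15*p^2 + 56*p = p*(p - 8)*(p - 7)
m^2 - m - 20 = (m - 5)*(m + 4)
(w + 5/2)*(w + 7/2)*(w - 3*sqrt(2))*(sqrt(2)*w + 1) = sqrt(2)*w^4 - 5*w^3 + 6*sqrt(2)*w^3 - 30*w^2 + 23*sqrt(2)*w^2/4 - 175*w/4 - 18*sqrt(2)*w - 105*sqrt(2)/4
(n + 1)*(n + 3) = n^2 + 4*n + 3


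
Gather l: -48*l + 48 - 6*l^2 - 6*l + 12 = -6*l^2 - 54*l + 60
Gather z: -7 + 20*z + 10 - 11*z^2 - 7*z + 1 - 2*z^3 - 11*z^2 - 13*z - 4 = -2*z^3 - 22*z^2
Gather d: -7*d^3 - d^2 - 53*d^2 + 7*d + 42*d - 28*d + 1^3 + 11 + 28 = -7*d^3 - 54*d^2 + 21*d + 40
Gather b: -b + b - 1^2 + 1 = 0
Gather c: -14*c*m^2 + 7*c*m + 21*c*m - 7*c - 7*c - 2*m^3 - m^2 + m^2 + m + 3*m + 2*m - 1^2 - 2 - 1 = c*(-14*m^2 + 28*m - 14) - 2*m^3 + 6*m - 4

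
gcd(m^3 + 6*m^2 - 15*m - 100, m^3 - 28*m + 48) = m - 4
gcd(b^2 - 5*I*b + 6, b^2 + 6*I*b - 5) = b + I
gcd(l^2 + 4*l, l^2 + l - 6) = 1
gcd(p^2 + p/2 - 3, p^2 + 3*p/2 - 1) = p + 2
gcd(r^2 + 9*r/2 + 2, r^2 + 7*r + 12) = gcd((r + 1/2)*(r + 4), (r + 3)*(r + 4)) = r + 4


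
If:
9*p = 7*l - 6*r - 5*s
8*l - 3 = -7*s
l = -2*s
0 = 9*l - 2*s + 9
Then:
No Solution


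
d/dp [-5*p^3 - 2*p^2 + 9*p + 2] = -15*p^2 - 4*p + 9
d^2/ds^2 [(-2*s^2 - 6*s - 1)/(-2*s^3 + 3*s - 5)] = 2*(8*s^6 + 72*s^5 + 60*s^4 - 104*s^3 - 378*s^2 - 30*s + 149)/(8*s^9 - 36*s^7 + 60*s^6 + 54*s^5 - 180*s^4 + 123*s^3 + 135*s^2 - 225*s + 125)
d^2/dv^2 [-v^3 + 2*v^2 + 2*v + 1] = 4 - 6*v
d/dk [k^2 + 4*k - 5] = 2*k + 4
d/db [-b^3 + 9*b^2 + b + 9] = -3*b^2 + 18*b + 1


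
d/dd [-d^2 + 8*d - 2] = 8 - 2*d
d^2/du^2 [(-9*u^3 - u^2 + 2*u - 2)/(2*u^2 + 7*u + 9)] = 2*(-257*u^3 - 1671*u^2 - 2379*u - 269)/(8*u^6 + 84*u^5 + 402*u^4 + 1099*u^3 + 1809*u^2 + 1701*u + 729)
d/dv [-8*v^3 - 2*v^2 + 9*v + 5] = -24*v^2 - 4*v + 9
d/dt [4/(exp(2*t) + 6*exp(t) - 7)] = 8*(-exp(t) - 3)*exp(t)/(exp(2*t) + 6*exp(t) - 7)^2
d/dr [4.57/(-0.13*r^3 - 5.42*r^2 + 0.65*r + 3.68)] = (1.7823*r^2 + 49.5388*r - 2.9705)/(0.13*r^3 + 5.42*r^2 - 0.65*r - 3.68)^2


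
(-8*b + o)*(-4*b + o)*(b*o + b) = 32*b^3*o + 32*b^3 - 12*b^2*o^2 - 12*b^2*o + b*o^3 + b*o^2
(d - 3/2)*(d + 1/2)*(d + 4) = d^3 + 3*d^2 - 19*d/4 - 3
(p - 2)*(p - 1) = p^2 - 3*p + 2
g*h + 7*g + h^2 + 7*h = (g + h)*(h + 7)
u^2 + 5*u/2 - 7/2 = (u - 1)*(u + 7/2)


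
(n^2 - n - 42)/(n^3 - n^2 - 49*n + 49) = (n + 6)/(n^2 + 6*n - 7)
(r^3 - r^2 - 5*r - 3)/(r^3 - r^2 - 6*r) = (r^2 + 2*r + 1)/(r*(r + 2))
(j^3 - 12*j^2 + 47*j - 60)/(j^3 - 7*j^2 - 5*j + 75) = (j^2 - 7*j + 12)/(j^2 - 2*j - 15)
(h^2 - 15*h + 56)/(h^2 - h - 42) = (h - 8)/(h + 6)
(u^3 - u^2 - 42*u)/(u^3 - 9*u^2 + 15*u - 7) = u*(u + 6)/(u^2 - 2*u + 1)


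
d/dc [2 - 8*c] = -8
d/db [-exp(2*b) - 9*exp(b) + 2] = (-2*exp(b) - 9)*exp(b)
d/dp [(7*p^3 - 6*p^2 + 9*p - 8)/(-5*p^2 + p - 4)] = (-35*p^4 + 14*p^3 - 45*p^2 - 32*p - 28)/(25*p^4 - 10*p^3 + 41*p^2 - 8*p + 16)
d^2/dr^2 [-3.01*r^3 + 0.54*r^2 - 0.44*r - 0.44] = 1.08 - 18.06*r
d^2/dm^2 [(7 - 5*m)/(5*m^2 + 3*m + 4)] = 2*(-(5*m - 7)*(10*m + 3)^2 + 5*(15*m - 4)*(5*m^2 + 3*m + 4))/(5*m^2 + 3*m + 4)^3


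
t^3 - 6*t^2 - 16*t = t*(t - 8)*(t + 2)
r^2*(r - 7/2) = r^3 - 7*r^2/2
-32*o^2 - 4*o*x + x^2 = (-8*o + x)*(4*o + x)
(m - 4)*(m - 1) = m^2 - 5*m + 4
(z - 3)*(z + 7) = z^2 + 4*z - 21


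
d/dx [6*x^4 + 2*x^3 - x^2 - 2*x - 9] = 24*x^3 + 6*x^2 - 2*x - 2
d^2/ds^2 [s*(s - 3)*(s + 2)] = 6*s - 2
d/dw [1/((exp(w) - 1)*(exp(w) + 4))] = (-2*exp(w) - 3)*exp(w)/(exp(4*w) + 6*exp(3*w) + exp(2*w) - 24*exp(w) + 16)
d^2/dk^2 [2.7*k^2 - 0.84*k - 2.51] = 5.40000000000000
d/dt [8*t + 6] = 8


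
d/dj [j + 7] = 1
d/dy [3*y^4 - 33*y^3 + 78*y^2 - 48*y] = 12*y^3 - 99*y^2 + 156*y - 48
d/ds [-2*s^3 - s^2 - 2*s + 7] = -6*s^2 - 2*s - 2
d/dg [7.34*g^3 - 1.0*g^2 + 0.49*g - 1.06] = 22.02*g^2 - 2.0*g + 0.49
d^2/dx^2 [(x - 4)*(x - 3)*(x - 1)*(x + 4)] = 12*x^2 - 24*x - 26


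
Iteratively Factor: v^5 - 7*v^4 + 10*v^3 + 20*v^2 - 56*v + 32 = (v + 2)*(v^4 - 9*v^3 + 28*v^2 - 36*v + 16) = (v - 4)*(v + 2)*(v^3 - 5*v^2 + 8*v - 4) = (v - 4)*(v - 2)*(v + 2)*(v^2 - 3*v + 2) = (v - 4)*(v - 2)^2*(v + 2)*(v - 1)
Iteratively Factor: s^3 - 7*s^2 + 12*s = (s)*(s^2 - 7*s + 12) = s*(s - 3)*(s - 4)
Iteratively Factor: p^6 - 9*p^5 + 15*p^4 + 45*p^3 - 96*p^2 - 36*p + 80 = (p + 2)*(p^5 - 11*p^4 + 37*p^3 - 29*p^2 - 38*p + 40) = (p - 1)*(p + 2)*(p^4 - 10*p^3 + 27*p^2 - 2*p - 40) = (p - 4)*(p - 1)*(p + 2)*(p^3 - 6*p^2 + 3*p + 10) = (p - 4)*(p - 1)*(p + 1)*(p + 2)*(p^2 - 7*p + 10) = (p - 5)*(p - 4)*(p - 1)*(p + 1)*(p + 2)*(p - 2)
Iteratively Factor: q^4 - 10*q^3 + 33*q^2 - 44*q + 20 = (q - 2)*(q^3 - 8*q^2 + 17*q - 10) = (q - 2)^2*(q^2 - 6*q + 5) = (q - 2)^2*(q - 1)*(q - 5)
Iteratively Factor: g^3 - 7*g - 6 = (g + 1)*(g^2 - g - 6) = (g - 3)*(g + 1)*(g + 2)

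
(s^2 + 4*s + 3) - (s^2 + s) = 3*s + 3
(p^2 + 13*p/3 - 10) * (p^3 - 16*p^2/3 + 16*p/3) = p^5 - p^4 - 250*p^3/9 + 688*p^2/9 - 160*p/3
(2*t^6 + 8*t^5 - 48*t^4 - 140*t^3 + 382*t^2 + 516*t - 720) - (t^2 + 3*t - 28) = 2*t^6 + 8*t^5 - 48*t^4 - 140*t^3 + 381*t^2 + 513*t - 692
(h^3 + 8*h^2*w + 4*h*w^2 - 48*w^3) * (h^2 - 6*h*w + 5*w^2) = h^5 + 2*h^4*w - 39*h^3*w^2 - 32*h^2*w^3 + 308*h*w^4 - 240*w^5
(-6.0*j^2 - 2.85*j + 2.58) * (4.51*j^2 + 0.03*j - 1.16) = -27.06*j^4 - 13.0335*j^3 + 18.5103*j^2 + 3.3834*j - 2.9928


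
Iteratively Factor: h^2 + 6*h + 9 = (h + 3)*(h + 3)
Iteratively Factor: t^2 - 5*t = (t - 5)*(t)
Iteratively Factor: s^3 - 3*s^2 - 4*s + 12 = (s - 2)*(s^2 - s - 6) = (s - 3)*(s - 2)*(s + 2)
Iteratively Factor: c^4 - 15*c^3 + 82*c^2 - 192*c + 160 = (c - 4)*(c^3 - 11*c^2 + 38*c - 40) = (c - 4)^2*(c^2 - 7*c + 10) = (c - 4)^2*(c - 2)*(c - 5)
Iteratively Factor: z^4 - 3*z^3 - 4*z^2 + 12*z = (z - 3)*(z^3 - 4*z) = (z - 3)*(z - 2)*(z^2 + 2*z) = z*(z - 3)*(z - 2)*(z + 2)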